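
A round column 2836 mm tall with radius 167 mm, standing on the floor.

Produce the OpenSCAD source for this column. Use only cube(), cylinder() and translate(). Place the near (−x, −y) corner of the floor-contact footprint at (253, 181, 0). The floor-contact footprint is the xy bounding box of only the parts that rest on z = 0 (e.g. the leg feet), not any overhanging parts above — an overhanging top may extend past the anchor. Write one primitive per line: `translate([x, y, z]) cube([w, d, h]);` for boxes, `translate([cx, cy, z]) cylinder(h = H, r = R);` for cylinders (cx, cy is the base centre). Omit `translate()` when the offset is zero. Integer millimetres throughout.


translate([420, 348, 0]) cylinder(h = 2836, r = 167);


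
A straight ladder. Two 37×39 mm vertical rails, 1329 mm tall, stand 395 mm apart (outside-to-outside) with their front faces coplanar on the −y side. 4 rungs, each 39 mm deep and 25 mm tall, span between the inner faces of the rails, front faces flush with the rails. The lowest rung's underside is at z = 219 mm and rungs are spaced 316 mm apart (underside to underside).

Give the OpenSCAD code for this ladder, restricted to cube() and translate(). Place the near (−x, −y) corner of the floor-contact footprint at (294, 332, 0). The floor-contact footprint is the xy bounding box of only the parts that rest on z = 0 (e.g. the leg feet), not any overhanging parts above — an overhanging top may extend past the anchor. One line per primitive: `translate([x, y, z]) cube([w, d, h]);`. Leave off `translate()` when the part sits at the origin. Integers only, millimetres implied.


translate([294, 332, 0]) cube([37, 39, 1329]);
translate([652, 332, 0]) cube([37, 39, 1329]);
translate([331, 332, 219]) cube([321, 39, 25]);
translate([331, 332, 535]) cube([321, 39, 25]);
translate([331, 332, 851]) cube([321, 39, 25]);
translate([331, 332, 1167]) cube([321, 39, 25]);


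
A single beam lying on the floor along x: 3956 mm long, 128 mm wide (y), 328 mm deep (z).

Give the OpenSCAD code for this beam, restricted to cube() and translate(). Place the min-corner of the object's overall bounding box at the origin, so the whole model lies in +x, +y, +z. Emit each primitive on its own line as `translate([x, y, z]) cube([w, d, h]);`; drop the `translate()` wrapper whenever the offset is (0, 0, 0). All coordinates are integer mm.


cube([3956, 128, 328]);


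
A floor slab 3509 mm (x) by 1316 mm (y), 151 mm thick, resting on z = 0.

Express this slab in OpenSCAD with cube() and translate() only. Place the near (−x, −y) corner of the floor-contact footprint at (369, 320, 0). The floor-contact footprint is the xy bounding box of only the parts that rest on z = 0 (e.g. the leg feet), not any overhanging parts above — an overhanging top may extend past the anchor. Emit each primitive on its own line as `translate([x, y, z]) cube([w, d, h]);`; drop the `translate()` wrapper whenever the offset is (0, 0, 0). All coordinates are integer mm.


translate([369, 320, 0]) cube([3509, 1316, 151]);


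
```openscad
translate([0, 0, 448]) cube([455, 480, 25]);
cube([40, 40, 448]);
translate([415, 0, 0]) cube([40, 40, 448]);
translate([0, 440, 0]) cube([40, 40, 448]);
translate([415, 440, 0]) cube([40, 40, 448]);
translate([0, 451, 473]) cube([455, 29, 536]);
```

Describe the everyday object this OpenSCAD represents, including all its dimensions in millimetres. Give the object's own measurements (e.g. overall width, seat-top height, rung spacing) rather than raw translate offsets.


A chair. The seat is a 455×480×25 mm slab with its top at z = 473 mm, on four 40×40 mm corner legs (flush with the seat edges, standing on z = 0). A flat backrest 29 mm thick, 536 mm tall, spans the full seat width and rises from the seat top along its +y edge, rear face flush with the rear of the seat.


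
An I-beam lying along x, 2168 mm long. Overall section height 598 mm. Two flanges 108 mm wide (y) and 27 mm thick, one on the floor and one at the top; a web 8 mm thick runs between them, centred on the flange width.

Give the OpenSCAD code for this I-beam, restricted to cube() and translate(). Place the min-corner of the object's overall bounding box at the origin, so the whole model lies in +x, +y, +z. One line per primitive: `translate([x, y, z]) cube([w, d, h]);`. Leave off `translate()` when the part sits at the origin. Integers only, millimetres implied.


cube([2168, 108, 27]);
translate([0, 50, 27]) cube([2168, 8, 544]);
translate([0, 0, 571]) cube([2168, 108, 27]);


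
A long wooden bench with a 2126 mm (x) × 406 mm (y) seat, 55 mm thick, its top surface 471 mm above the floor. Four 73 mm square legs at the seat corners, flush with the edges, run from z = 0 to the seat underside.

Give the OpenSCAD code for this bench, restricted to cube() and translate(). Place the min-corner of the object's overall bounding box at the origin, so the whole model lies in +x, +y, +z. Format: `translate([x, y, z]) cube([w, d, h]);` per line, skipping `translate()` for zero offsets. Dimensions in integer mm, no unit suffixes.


translate([0, 0, 416]) cube([2126, 406, 55]);
cube([73, 73, 416]);
translate([0, 333, 0]) cube([73, 73, 416]);
translate([2053, 0, 0]) cube([73, 73, 416]);
translate([2053, 333, 0]) cube([73, 73, 416]);


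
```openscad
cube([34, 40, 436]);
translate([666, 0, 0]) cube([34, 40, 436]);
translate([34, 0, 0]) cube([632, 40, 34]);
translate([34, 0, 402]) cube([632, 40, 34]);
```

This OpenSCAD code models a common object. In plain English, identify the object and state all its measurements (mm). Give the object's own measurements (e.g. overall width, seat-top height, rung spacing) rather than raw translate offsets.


A rectangular picture frame lying in the x–z plane (depth along y). The opening is 632 mm wide (x) by 368 mm tall (z), surrounded by a border 34 mm wide on all four sides. The frame is 40 mm deep and is made of two full-height vertical stiles with two horizontal rails fitted between them.


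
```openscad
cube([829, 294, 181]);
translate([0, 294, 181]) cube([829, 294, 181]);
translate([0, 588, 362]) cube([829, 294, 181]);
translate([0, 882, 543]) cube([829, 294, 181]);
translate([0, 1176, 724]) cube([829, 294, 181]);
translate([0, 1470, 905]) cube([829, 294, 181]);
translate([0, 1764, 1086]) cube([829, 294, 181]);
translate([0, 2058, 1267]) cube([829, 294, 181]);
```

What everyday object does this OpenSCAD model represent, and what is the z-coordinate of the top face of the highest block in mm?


A staircase. The total rise is 1448 mm.

8 identical blocks, each offset up and back from the previous — a staircase. Each step is 181 mm tall and there are 8 of them, so the total rise is 8 × 181 = 1448 mm.


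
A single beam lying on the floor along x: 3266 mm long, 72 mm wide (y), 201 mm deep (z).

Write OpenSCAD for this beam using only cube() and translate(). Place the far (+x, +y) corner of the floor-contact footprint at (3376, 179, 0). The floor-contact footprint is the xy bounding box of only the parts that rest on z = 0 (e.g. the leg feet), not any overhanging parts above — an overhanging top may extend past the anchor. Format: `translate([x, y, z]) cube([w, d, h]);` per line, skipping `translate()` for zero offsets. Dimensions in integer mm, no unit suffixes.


translate([110, 107, 0]) cube([3266, 72, 201]);


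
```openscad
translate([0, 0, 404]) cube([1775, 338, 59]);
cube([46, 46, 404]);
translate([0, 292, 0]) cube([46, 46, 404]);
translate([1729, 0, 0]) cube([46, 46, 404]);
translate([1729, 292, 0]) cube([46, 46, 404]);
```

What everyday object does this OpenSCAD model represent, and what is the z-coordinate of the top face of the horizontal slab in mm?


A bench. The seat-top height is 463 mm.

A long slab on four corner posts — a bench. The slab sits at z = 404 with thickness 59, so the top is 404 + 59 = 463 mm.


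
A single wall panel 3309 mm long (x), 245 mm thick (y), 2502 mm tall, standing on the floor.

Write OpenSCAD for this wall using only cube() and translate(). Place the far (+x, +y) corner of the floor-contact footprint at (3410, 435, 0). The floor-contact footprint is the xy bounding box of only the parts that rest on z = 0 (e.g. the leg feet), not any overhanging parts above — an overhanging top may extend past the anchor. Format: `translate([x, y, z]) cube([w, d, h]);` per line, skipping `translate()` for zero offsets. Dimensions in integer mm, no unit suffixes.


translate([101, 190, 0]) cube([3309, 245, 2502]);


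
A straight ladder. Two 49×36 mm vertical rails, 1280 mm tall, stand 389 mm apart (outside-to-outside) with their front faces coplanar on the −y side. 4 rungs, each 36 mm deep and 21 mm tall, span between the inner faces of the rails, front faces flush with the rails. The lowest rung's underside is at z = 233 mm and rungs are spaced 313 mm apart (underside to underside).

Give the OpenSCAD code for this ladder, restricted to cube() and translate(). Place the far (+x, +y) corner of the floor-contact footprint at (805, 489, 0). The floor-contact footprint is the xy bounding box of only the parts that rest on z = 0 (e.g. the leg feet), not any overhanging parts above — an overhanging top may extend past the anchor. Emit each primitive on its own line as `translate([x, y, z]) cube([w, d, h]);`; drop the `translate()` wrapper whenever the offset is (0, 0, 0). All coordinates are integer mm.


translate([416, 453, 0]) cube([49, 36, 1280]);
translate([756, 453, 0]) cube([49, 36, 1280]);
translate([465, 453, 233]) cube([291, 36, 21]);
translate([465, 453, 546]) cube([291, 36, 21]);
translate([465, 453, 859]) cube([291, 36, 21]);
translate([465, 453, 1172]) cube([291, 36, 21]);


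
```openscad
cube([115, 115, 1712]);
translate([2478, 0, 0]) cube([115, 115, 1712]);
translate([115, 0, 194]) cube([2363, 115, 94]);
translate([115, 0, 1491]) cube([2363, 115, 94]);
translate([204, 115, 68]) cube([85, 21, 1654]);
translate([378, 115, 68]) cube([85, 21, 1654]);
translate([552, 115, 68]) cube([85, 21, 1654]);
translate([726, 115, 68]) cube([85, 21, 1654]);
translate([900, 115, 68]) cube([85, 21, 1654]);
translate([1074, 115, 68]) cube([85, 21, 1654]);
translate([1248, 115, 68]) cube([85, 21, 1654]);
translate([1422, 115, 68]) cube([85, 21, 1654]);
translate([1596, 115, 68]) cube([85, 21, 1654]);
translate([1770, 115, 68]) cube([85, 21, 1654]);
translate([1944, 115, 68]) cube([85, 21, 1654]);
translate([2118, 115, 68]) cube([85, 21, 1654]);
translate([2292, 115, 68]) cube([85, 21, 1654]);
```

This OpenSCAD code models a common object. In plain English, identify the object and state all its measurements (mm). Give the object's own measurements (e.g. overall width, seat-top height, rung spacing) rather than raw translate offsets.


A fence section. Two 115×115 mm posts, 1712 mm tall, stand on the floor with a clear span of 2363 mm between their inner faces. Two horizontal rails of 115×94 mm section span the gap between the posts with their undersides at z = 194 mm and z = 1491 mm, flush with the posts' −y face. 13 pickets, each 85 mm wide, 21 mm thick and 1654 mm tall, are fixed to the +y face of the rails with their bottoms at z = 68 mm, spaced across the span with a 89 mm gap after the −x post and between neighbouring pickets, with 101 mm left before the +x post.


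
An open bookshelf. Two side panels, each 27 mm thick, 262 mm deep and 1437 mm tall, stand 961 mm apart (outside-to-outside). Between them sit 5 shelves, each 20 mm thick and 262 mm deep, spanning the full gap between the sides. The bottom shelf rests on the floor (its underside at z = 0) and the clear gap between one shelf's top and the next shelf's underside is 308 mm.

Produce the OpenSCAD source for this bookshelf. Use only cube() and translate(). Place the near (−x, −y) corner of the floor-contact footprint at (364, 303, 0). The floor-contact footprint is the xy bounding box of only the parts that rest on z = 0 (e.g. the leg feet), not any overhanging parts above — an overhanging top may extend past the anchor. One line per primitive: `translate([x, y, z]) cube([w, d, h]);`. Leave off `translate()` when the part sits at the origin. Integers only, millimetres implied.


translate([364, 303, 0]) cube([27, 262, 1437]);
translate([1298, 303, 0]) cube([27, 262, 1437]);
translate([391, 303, 0]) cube([907, 262, 20]);
translate([391, 303, 328]) cube([907, 262, 20]);
translate([391, 303, 656]) cube([907, 262, 20]);
translate([391, 303, 984]) cube([907, 262, 20]);
translate([391, 303, 1312]) cube([907, 262, 20]);


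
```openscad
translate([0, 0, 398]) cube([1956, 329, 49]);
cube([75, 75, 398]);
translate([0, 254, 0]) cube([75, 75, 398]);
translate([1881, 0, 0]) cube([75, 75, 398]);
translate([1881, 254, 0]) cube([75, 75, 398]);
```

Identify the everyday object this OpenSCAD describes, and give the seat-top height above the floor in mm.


A bench. The seat-top height is 447 mm.

A long slab on four corner posts — a bench. The slab sits at z = 398 with thickness 49, so the top is 398 + 49 = 447 mm.


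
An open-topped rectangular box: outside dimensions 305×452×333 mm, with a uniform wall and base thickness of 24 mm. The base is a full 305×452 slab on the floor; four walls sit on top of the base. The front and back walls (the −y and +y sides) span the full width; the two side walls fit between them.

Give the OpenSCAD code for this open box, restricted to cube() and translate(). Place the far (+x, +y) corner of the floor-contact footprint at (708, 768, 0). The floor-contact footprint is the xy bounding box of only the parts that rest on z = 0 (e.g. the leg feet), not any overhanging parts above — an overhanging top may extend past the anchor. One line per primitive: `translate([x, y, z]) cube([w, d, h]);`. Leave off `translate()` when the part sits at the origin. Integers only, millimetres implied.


translate([403, 316, 0]) cube([305, 452, 24]);
translate([403, 316, 24]) cube([305, 24, 309]);
translate([403, 744, 24]) cube([305, 24, 309]);
translate([403, 340, 24]) cube([24, 404, 309]);
translate([684, 340, 24]) cube([24, 404, 309]);


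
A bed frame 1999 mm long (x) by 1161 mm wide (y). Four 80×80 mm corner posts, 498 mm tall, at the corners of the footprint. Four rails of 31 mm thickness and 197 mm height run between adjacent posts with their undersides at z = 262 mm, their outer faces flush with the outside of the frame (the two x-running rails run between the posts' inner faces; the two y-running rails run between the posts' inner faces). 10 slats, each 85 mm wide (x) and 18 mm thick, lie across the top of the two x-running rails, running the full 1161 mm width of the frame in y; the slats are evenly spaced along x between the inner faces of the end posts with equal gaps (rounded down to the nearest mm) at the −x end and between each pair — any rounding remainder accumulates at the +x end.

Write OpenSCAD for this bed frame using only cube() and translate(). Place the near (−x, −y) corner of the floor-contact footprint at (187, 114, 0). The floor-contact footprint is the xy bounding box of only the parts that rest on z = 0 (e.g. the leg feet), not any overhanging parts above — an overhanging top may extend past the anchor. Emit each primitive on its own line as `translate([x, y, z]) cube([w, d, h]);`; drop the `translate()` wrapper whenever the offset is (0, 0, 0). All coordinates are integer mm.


translate([187, 114, 0]) cube([80, 80, 498]);
translate([187, 1195, 0]) cube([80, 80, 498]);
translate([2106, 114, 0]) cube([80, 80, 498]);
translate([2106, 1195, 0]) cube([80, 80, 498]);
translate([267, 114, 262]) cube([1839, 31, 197]);
translate([267, 1244, 262]) cube([1839, 31, 197]);
translate([187, 194, 262]) cube([31, 1001, 197]);
translate([2155, 194, 262]) cube([31, 1001, 197]);
translate([356, 114, 459]) cube([85, 1161, 18]);
translate([530, 114, 459]) cube([85, 1161, 18]);
translate([704, 114, 459]) cube([85, 1161, 18]);
translate([878, 114, 459]) cube([85, 1161, 18]);
translate([1052, 114, 459]) cube([85, 1161, 18]);
translate([1226, 114, 459]) cube([85, 1161, 18]);
translate([1400, 114, 459]) cube([85, 1161, 18]);
translate([1574, 114, 459]) cube([85, 1161, 18]);
translate([1748, 114, 459]) cube([85, 1161, 18]);
translate([1922, 114, 459]) cube([85, 1161, 18]);


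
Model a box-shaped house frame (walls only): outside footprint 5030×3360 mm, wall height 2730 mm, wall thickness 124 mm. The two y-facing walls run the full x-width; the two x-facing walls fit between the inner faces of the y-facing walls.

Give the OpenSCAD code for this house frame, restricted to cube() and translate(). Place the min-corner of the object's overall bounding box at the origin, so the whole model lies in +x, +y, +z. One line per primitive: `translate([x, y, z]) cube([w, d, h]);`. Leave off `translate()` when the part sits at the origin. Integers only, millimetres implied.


cube([5030, 124, 2730]);
translate([0, 3236, 0]) cube([5030, 124, 2730]);
translate([0, 124, 0]) cube([124, 3112, 2730]);
translate([4906, 124, 0]) cube([124, 3112, 2730]);


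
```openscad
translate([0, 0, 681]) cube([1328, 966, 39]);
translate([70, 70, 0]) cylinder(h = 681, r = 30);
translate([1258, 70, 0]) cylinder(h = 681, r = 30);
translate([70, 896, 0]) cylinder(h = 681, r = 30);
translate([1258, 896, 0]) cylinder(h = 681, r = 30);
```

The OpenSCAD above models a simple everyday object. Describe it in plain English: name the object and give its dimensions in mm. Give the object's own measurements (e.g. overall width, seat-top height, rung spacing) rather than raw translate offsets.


A rectangular dining table. The top is 1328×966×39 mm with its upper surface at z = 720 mm. It stands on four round legs of 60 mm diameter, each leg's bounding box inset 40 mm from the nearest pair of top edges, running from the floor to the underside of the top.


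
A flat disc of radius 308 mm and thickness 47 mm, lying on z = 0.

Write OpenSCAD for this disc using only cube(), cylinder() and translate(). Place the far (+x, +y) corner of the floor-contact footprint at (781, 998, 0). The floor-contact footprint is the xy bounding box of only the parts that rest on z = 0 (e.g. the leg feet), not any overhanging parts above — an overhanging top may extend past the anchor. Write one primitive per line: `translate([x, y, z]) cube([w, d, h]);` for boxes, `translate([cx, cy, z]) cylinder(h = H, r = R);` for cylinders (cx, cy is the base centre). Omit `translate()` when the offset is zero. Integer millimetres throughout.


translate([473, 690, 0]) cylinder(h = 47, r = 308);


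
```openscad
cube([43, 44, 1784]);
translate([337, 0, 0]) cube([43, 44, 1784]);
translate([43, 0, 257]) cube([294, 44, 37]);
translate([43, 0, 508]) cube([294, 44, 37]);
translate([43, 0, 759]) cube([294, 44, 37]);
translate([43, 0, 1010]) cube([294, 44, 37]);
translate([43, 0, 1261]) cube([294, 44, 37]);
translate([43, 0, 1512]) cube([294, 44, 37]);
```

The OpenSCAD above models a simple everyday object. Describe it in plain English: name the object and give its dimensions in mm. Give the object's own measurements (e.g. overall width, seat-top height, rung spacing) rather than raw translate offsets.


A straight ladder. Two 43×44 mm vertical rails, 1784 mm tall, stand 380 mm apart (outside-to-outside) with their front faces coplanar on the −y side. 6 rungs, each 44 mm deep and 37 mm tall, span between the inner faces of the rails, front faces flush with the rails. The lowest rung's underside is at z = 257 mm and rungs are spaced 251 mm apart (underside to underside).


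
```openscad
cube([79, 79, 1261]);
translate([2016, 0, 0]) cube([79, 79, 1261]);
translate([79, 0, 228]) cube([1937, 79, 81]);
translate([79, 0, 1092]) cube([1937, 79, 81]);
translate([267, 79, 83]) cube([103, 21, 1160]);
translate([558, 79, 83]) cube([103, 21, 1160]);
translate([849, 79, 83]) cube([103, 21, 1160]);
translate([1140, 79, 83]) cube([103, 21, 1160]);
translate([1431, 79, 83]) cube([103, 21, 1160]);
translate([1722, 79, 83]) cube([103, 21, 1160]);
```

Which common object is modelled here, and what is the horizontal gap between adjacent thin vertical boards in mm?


A fence section. The picket gap is 188 mm.

Two posts, two rails, 6 pickets — a fence section. Span 1937 mm holds 6 pickets of 103 mm with 7 equal gaps: ⌊(1937 − 6·103) / 7⌋ = 188 mm.


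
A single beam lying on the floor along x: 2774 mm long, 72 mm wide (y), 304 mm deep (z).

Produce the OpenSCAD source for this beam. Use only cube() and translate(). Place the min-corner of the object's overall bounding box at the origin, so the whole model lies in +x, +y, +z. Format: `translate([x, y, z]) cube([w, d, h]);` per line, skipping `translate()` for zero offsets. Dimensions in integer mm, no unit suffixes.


cube([2774, 72, 304]);


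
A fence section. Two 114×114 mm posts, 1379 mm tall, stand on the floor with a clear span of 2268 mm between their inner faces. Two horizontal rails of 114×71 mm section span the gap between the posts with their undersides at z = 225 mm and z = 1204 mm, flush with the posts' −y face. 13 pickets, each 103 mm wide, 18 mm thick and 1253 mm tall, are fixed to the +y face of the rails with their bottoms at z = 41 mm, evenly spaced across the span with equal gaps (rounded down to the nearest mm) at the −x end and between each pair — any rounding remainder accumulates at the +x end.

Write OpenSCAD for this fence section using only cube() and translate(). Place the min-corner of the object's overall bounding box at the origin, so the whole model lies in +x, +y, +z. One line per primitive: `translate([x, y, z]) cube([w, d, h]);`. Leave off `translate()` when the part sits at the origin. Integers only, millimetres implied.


cube([114, 114, 1379]);
translate([2382, 0, 0]) cube([114, 114, 1379]);
translate([114, 0, 225]) cube([2268, 114, 71]);
translate([114, 0, 1204]) cube([2268, 114, 71]);
translate([180, 114, 41]) cube([103, 18, 1253]);
translate([349, 114, 41]) cube([103, 18, 1253]);
translate([518, 114, 41]) cube([103, 18, 1253]);
translate([687, 114, 41]) cube([103, 18, 1253]);
translate([856, 114, 41]) cube([103, 18, 1253]);
translate([1025, 114, 41]) cube([103, 18, 1253]);
translate([1194, 114, 41]) cube([103, 18, 1253]);
translate([1363, 114, 41]) cube([103, 18, 1253]);
translate([1532, 114, 41]) cube([103, 18, 1253]);
translate([1701, 114, 41]) cube([103, 18, 1253]);
translate([1870, 114, 41]) cube([103, 18, 1253]);
translate([2039, 114, 41]) cube([103, 18, 1253]);
translate([2208, 114, 41]) cube([103, 18, 1253]);


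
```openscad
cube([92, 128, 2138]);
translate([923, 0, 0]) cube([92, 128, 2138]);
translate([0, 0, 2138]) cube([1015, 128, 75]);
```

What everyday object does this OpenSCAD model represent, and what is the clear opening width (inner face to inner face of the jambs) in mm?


A door frame. The clear opening width is 831 mm.

Two 2138 mm tall posts with a header on top — a door frame. The left jamb is 92 mm wide at x = 0; the right jamb starts at x = 923. The clear opening is 923 − 92 = 831 mm.


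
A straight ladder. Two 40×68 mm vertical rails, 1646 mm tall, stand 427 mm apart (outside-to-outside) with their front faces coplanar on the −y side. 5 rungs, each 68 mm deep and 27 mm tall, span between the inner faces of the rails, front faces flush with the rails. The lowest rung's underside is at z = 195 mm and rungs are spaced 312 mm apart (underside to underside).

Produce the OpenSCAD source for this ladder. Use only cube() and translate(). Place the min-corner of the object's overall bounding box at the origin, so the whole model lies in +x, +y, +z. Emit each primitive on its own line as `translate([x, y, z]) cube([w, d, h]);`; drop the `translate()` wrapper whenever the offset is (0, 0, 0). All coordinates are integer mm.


cube([40, 68, 1646]);
translate([387, 0, 0]) cube([40, 68, 1646]);
translate([40, 0, 195]) cube([347, 68, 27]);
translate([40, 0, 507]) cube([347, 68, 27]);
translate([40, 0, 819]) cube([347, 68, 27]);
translate([40, 0, 1131]) cube([347, 68, 27]);
translate([40, 0, 1443]) cube([347, 68, 27]);


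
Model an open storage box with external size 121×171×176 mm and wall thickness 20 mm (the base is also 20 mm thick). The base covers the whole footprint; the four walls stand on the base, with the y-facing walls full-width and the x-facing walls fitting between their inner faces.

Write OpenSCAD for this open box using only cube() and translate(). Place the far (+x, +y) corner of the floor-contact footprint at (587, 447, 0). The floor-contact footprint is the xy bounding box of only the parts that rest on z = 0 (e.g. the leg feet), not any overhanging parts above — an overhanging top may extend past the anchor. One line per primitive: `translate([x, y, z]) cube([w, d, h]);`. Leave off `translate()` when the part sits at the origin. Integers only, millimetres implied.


translate([466, 276, 0]) cube([121, 171, 20]);
translate([466, 276, 20]) cube([121, 20, 156]);
translate([466, 427, 20]) cube([121, 20, 156]);
translate([466, 296, 20]) cube([20, 131, 156]);
translate([567, 296, 20]) cube([20, 131, 156]);


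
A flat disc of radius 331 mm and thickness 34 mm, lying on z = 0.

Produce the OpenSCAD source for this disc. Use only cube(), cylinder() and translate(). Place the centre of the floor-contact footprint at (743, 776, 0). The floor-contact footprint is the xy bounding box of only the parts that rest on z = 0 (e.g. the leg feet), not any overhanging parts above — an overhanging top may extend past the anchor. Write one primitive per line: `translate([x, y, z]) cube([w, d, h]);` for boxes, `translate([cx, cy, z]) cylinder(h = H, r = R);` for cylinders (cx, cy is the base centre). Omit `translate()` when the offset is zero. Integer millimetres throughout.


translate([743, 776, 0]) cylinder(h = 34, r = 331);


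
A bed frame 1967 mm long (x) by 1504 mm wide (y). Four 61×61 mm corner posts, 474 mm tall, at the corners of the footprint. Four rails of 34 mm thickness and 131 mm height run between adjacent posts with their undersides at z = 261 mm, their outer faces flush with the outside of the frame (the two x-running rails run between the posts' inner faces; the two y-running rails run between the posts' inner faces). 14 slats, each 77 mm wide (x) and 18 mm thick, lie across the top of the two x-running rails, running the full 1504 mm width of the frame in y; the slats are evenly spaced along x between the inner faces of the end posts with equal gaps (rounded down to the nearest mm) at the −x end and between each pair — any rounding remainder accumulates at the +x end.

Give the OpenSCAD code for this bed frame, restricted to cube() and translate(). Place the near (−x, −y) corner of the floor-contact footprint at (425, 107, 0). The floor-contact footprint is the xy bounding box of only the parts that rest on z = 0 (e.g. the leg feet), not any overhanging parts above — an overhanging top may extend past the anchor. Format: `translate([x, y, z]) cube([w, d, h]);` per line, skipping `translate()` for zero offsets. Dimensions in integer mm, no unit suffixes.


translate([425, 107, 0]) cube([61, 61, 474]);
translate([425, 1550, 0]) cube([61, 61, 474]);
translate([2331, 107, 0]) cube([61, 61, 474]);
translate([2331, 1550, 0]) cube([61, 61, 474]);
translate([486, 107, 261]) cube([1845, 34, 131]);
translate([486, 1577, 261]) cube([1845, 34, 131]);
translate([425, 168, 261]) cube([34, 1382, 131]);
translate([2358, 168, 261]) cube([34, 1382, 131]);
translate([537, 107, 392]) cube([77, 1504, 18]);
translate([665, 107, 392]) cube([77, 1504, 18]);
translate([793, 107, 392]) cube([77, 1504, 18]);
translate([921, 107, 392]) cube([77, 1504, 18]);
translate([1049, 107, 392]) cube([77, 1504, 18]);
translate([1177, 107, 392]) cube([77, 1504, 18]);
translate([1305, 107, 392]) cube([77, 1504, 18]);
translate([1433, 107, 392]) cube([77, 1504, 18]);
translate([1561, 107, 392]) cube([77, 1504, 18]);
translate([1689, 107, 392]) cube([77, 1504, 18]);
translate([1817, 107, 392]) cube([77, 1504, 18]);
translate([1945, 107, 392]) cube([77, 1504, 18]);
translate([2073, 107, 392]) cube([77, 1504, 18]);
translate([2201, 107, 392]) cube([77, 1504, 18]);


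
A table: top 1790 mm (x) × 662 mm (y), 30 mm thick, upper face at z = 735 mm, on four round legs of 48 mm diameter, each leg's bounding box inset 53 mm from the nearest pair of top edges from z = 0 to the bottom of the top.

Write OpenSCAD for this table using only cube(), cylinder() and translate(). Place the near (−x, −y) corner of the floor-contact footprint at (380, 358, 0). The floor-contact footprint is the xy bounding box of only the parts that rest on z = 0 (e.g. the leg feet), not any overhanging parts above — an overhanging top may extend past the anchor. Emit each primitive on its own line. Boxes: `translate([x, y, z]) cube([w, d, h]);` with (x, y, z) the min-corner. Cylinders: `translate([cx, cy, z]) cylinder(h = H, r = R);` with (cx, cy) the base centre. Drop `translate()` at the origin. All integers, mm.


translate([327, 305, 705]) cube([1790, 662, 30]);
translate([404, 382, 0]) cylinder(h = 705, r = 24);
translate([2040, 382, 0]) cylinder(h = 705, r = 24);
translate([404, 890, 0]) cylinder(h = 705, r = 24);
translate([2040, 890, 0]) cylinder(h = 705, r = 24);


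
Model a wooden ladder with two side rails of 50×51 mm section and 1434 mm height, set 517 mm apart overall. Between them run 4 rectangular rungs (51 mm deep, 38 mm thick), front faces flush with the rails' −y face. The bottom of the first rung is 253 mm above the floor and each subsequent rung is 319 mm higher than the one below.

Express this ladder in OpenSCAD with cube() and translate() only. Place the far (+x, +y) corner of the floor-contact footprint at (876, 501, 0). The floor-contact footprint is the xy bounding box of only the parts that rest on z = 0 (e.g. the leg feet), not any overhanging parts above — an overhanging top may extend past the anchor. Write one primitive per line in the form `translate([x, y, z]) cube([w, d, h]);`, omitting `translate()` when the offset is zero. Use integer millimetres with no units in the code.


translate([359, 450, 0]) cube([50, 51, 1434]);
translate([826, 450, 0]) cube([50, 51, 1434]);
translate([409, 450, 253]) cube([417, 51, 38]);
translate([409, 450, 572]) cube([417, 51, 38]);
translate([409, 450, 891]) cube([417, 51, 38]);
translate([409, 450, 1210]) cube([417, 51, 38]);


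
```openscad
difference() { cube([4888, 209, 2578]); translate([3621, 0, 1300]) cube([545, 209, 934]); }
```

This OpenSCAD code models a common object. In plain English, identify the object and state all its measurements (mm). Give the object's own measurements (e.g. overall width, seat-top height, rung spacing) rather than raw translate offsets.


A wall 4888 mm long (x), 209 mm thick (y), 2578 mm tall, with a rectangular window opening cut through it. The opening is 545 mm wide and 934 mm tall; its sill is at z = 1300 mm and its near (−x) edge is 3621 mm from the wall's −x end. The opening passes through the full wall thickness.


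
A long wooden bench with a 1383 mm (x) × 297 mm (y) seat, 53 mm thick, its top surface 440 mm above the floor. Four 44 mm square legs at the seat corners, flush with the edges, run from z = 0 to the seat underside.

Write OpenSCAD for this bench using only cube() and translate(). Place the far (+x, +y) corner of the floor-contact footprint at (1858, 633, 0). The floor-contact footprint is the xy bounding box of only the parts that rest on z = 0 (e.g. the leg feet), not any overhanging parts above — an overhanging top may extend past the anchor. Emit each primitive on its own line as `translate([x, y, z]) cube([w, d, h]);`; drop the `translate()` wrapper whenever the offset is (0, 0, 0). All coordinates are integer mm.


// leg_h = 440 − 53 = 387
translate([475, 336, 387]) cube([1383, 297, 53]);
translate([475, 336, 0]) cube([44, 44, 387]);
translate([475, 589, 0]) cube([44, 44, 387]);
translate([1814, 336, 0]) cube([44, 44, 387]);
translate([1814, 589, 0]) cube([44, 44, 387]);


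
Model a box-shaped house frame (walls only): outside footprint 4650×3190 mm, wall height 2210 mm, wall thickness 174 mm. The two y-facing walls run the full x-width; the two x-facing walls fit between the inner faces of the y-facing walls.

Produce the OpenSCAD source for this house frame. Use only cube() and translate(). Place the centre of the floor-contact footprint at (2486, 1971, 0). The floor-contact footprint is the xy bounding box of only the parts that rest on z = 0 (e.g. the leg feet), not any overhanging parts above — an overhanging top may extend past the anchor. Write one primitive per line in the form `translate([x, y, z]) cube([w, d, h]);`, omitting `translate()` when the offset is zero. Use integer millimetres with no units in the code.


translate([161, 376, 0]) cube([4650, 174, 2210]);
translate([161, 3392, 0]) cube([4650, 174, 2210]);
translate([161, 550, 0]) cube([174, 2842, 2210]);
translate([4637, 550, 0]) cube([174, 2842, 2210]);


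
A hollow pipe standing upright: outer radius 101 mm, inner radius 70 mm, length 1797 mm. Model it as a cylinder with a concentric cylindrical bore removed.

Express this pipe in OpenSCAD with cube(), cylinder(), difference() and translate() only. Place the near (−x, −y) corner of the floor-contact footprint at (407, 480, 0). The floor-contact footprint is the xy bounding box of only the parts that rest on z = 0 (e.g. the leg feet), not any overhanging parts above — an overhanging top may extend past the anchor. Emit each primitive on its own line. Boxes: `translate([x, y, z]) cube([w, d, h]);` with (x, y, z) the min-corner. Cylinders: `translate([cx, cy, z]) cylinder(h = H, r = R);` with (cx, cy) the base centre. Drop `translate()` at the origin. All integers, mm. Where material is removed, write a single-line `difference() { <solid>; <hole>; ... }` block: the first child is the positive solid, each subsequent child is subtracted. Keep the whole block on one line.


difference() { translate([508, 581, 0]) cylinder(h = 1797, r = 101); translate([508, 581, 0]) cylinder(h = 1797, r = 70); }


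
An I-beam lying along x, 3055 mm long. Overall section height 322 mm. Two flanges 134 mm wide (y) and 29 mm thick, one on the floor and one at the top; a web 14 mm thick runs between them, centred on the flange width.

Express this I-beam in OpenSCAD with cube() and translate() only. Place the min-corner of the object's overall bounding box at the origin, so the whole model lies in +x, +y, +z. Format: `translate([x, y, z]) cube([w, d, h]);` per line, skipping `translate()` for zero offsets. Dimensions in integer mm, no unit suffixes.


cube([3055, 134, 29]);
translate([0, 60, 29]) cube([3055, 14, 264]);
translate([0, 0, 293]) cube([3055, 134, 29]);


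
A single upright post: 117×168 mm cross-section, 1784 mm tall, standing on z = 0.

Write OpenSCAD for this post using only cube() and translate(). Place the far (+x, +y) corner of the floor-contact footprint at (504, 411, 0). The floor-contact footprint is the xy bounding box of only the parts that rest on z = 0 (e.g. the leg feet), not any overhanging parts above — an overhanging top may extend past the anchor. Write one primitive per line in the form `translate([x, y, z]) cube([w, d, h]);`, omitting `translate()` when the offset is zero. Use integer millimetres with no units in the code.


translate([387, 243, 0]) cube([117, 168, 1784]);


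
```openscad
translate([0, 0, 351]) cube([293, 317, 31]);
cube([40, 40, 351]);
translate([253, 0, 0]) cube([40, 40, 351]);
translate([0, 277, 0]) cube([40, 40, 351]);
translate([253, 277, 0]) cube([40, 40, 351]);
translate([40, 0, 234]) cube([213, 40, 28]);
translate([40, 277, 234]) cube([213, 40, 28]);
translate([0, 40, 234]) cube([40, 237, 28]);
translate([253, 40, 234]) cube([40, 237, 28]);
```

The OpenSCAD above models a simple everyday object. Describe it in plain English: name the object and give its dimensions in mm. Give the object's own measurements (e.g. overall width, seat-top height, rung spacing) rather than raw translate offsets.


A four-legged stool. The seat is a 293×317×31 mm slab whose top surface is at z = 382 mm; four square legs, each 40×40 mm in cross-section, run from the floor (z = 0) to the underside of the seat, each flush with a corner of the seat. Four stretchers, 40 mm wide and 28 mm tall, connect adjacent legs with their undersides at z = 234 mm, each running between the inner faces of the legs it joins and aligned with the legs' outer faces on the other axis.


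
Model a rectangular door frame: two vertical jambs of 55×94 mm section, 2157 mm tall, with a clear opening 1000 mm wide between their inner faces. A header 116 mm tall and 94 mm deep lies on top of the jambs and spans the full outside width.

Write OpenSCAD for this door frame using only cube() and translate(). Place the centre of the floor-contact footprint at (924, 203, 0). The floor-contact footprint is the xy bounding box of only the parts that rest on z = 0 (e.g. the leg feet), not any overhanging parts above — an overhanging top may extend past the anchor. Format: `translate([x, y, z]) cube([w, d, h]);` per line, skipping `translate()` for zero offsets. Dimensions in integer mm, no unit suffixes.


translate([369, 156, 0]) cube([55, 94, 2157]);
translate([1424, 156, 0]) cube([55, 94, 2157]);
translate([369, 156, 2157]) cube([1110, 94, 116]);


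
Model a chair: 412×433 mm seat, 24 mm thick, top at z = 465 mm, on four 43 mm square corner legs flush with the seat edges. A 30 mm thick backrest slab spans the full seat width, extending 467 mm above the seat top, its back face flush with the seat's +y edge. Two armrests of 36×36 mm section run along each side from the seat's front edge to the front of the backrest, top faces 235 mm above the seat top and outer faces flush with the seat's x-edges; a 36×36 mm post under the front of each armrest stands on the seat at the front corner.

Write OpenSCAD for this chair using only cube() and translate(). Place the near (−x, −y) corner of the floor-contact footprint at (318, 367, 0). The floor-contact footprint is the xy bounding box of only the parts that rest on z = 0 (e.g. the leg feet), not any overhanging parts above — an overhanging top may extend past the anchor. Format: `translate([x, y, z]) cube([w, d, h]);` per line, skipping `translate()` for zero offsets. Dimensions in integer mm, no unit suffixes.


// leg_h = 465 - 24 = 441
// arm post h = 235 - 36 = 199
translate([318, 367, 441]) cube([412, 433, 24]);
translate([318, 367, 0]) cube([43, 43, 441]);
translate([687, 367, 0]) cube([43, 43, 441]);
translate([318, 757, 0]) cube([43, 43, 441]);
translate([687, 757, 0]) cube([43, 43, 441]);
translate([318, 770, 465]) cube([412, 30, 467]);
translate([318, 367, 664]) cube([36, 403, 36]);
translate([694, 367, 664]) cube([36, 403, 36]);
translate([318, 367, 465]) cube([36, 36, 199]);
translate([694, 367, 465]) cube([36, 36, 199]);


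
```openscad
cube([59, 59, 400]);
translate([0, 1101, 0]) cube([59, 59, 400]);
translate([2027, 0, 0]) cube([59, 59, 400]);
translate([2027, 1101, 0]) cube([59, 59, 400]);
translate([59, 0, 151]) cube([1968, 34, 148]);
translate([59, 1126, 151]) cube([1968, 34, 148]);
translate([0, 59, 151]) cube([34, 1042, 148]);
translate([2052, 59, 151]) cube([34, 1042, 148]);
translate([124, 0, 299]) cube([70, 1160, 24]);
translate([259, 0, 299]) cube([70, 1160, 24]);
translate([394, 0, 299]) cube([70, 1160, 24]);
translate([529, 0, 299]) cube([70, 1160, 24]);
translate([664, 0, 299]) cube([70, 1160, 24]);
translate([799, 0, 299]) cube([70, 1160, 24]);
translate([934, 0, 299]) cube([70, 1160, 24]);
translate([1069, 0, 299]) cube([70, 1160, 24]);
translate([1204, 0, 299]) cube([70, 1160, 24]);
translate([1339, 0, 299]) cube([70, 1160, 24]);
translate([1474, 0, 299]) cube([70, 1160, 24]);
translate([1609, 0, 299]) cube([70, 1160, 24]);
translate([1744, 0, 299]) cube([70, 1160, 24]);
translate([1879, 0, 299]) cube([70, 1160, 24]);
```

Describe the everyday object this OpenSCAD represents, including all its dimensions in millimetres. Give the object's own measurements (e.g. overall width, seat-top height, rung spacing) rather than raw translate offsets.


A bed frame 2086 mm long (x) by 1160 mm wide (y). Four 59×59 mm corner posts, 400 mm tall, at the corners of the footprint. Four rails of 34 mm thickness and 148 mm height run between adjacent posts with their undersides at z = 151 mm, their outer faces flush with the outside of the frame (the two x-running rails run between the posts' inner faces; the two y-running rails run between the posts' inner faces). 14 slats, each 70 mm wide (x) and 24 mm thick, lie across the top of the two x-running rails, running the full 1160 mm width of the frame in y; along x they sit between the end posts with a 65 mm gap after the −x posts and between neighbouring slats, leaving 78 mm before the +x posts.
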